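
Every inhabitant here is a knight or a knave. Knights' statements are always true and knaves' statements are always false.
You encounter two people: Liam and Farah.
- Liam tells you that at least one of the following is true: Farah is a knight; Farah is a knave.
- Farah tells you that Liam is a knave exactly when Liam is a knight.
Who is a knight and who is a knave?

Liam is a knight and Farah is a knave.

Liam is a knight, and the claim "at least one of the following is true: Farah is a knight; Farah is a knave" is indeed true.
As a knave, Farah's statement "Liam is a knave exactly when Liam is a knight" should be false; it is.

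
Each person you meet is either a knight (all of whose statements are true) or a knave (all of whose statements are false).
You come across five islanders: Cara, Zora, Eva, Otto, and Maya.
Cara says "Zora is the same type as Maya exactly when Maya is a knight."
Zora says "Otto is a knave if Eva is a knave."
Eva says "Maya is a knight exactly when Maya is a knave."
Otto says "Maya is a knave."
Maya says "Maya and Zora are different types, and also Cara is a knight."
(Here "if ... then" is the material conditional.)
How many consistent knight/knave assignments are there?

1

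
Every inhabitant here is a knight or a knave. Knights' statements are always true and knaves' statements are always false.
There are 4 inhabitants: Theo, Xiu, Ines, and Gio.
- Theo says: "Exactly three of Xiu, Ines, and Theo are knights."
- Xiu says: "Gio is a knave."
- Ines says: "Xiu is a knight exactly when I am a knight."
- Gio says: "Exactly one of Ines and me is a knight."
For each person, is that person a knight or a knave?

Theo is a knave; "exactly three of Xiu, Ines, and Theo are knights" is false, as required.
Xiu is a knight; "Gio is a knave" is true, as required.
As a knave, Ines's statement "Xiu is a knight exactly when I am a knight" should be false; it is.
As a knave, Gio's statement "exactly one of Ines and me is a knight" should be false; it is.

Theo is a knave, Xiu is a knight, Ines is a knave, and Gio is a knave.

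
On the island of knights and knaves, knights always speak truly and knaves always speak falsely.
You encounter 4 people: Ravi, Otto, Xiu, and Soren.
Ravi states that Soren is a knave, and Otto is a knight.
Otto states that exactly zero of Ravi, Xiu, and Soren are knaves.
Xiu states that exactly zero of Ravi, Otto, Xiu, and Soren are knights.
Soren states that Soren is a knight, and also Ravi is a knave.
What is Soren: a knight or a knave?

Soren is a knight.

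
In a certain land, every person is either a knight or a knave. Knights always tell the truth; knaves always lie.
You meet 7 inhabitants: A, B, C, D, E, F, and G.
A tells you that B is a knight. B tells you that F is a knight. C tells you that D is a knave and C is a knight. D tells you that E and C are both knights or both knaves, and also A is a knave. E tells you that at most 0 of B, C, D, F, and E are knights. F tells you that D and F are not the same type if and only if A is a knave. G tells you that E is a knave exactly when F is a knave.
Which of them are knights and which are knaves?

As a knave, A's statement "B is a knight" should be false; it is.
B (knave): "F is a knight" — false. ✓
C is a knight, so "D is a knave and C is a knight" must be true — and it is.
As a knave, D's statement "E and C are both knights or both knaves, and also A is a knave" should be false; it is.
E is a knave, and the claim "at most 0 of B, C, D, F, and E are knights" is indeed false.
F is a knave; "D and F are not the same type if and only if A is a knave" is false, as required.
As a knight, G's statement "E is a knave exactly when F is a knave" should be true; it is.

A is a knave, B is a knave, C is a knight, D is a knave, E is a knave, F is a knave, and G is a knight.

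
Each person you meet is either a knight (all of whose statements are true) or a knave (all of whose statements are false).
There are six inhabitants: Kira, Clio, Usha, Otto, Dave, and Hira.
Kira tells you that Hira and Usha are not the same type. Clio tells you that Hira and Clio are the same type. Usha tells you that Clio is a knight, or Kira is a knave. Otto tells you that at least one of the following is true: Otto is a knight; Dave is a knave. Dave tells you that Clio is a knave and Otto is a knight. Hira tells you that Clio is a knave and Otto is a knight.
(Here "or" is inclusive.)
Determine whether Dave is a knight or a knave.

Dave is a knight.

Consistent assignments: {Kira=knight, Clio=knave, Usha=knave, Otto=knight, Dave=knight, Hira=knight}; {Kira=knave, Clio=knave, Usha=knight, Otto=knight, Dave=knight, Hira=knight}
In every consistent assignment, Dave is a knight.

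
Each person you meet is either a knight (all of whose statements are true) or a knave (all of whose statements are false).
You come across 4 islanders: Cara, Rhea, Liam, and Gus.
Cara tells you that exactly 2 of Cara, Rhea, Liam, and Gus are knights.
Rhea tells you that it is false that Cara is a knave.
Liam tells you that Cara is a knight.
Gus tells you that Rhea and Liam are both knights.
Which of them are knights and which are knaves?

Cara is a knave, Rhea is a knave, Liam is a knave, and Gus is a knave.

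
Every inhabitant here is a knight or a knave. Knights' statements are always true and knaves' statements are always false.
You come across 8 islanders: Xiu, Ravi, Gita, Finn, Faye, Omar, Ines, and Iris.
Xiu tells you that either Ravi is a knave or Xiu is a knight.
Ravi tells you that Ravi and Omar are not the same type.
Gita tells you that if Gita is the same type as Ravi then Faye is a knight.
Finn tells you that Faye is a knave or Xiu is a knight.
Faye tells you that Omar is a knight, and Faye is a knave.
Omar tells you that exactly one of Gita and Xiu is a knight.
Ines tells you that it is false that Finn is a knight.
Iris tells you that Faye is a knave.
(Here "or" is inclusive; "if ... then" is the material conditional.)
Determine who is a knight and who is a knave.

Xiu is a knight, and the claim "either Ravi is a knave or Xiu is a knight" is indeed True.
Since Ravi is a knave, "Ravi and Omar are not the same type" needs to be false, which holds.
Since Gita is a knight, "if Gita is the same type as Ravi then Faye is a knight" needs to be True, which holds.
As a knight, Finn's statement "Faye is a knave or Xiu is a knight" should be True; it is.
Since Faye is a knave, "Omar is a knight, and Faye is a knave" needs to be false, which holds.
Omar (knave): "exactly one of Gita and Xiu is a knight" — false. ✓
Ines (knave): "it is false that Finn is a knight" — false. ✓
As a knight, Iris's statement "Faye is a knave" should be True; it is.

Xiu is a knight, Ravi is a knave, Gita is a knight, Finn is a knight, Faye is a knave, Omar is a knave, Ines is a knave, and Iris is a knight.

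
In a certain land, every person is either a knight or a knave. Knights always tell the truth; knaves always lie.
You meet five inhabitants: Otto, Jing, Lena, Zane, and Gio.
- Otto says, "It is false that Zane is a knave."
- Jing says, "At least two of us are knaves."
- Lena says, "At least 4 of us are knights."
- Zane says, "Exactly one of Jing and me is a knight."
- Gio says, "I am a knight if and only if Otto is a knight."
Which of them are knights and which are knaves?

Otto (knight): "it is false that Zane is a knave" — true. ✓
Jing is a knave, and the claim "at least two of us are knaves" is indeed false.
Lena is a knight; "at least 4 of us are knights" is true, as required.
Since Zane is a knight, "exactly one of Jing and me is a knight" needs to be true, which holds.
Since Gio is a knight, "I am a knight if and only if Otto is a knight" needs to be true, which holds.

Otto is a knight, Jing is a knave, Lena is a knight, Zane is a knight, and Gio is a knight.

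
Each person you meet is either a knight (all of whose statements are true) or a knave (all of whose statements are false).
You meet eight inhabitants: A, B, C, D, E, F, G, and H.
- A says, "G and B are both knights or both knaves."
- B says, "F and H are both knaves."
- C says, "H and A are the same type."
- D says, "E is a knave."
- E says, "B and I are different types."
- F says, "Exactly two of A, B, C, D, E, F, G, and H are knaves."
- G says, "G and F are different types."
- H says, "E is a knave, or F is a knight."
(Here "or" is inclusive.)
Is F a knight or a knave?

F is a knave.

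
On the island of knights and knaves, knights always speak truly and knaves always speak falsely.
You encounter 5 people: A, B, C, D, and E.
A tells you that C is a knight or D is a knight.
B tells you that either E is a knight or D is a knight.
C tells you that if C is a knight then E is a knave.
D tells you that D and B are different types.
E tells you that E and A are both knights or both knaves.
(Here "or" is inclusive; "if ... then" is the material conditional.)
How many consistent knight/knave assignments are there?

1

Consistent assignments:
  A=knight, B=knave, C=knight, D=knave, E=knave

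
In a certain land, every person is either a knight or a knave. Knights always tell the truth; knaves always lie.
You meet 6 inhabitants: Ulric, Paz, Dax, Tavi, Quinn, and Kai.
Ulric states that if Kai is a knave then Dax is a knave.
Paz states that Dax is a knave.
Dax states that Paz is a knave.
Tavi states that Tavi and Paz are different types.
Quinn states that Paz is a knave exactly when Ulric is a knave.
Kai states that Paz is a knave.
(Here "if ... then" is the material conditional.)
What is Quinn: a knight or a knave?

Quinn is a knave.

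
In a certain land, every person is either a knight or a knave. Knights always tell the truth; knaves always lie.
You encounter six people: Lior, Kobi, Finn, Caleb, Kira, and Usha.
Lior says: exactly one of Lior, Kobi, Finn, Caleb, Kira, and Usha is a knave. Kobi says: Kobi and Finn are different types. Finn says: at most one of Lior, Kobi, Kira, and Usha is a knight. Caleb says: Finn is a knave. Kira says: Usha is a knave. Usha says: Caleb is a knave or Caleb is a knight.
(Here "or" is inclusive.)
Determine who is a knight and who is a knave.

Lior is a knave, Kobi is a knight, Finn is a knave, Caleb is a knight, Kira is a knave, and Usha is a knight.

Lior is a knave, so "exactly one of Lior, Kobi, Finn, Caleb, Kira, and Usha is a knave" must be False — and it is.
Kobi is a knight; "Kobi and Finn are different types" is True, as required.
As a knave, Finn's statement "at most one of Lior, Kobi, Kira, and Usha is a knight" should be False; it is.
As a knight, Caleb's statement "Finn is a knave" should be True; it is.
Kira is a knave, so "Usha is a knave" must be False — and it is.
As a knight, Usha's statement "Caleb is a knave or Caleb is a knight" should be True; it is.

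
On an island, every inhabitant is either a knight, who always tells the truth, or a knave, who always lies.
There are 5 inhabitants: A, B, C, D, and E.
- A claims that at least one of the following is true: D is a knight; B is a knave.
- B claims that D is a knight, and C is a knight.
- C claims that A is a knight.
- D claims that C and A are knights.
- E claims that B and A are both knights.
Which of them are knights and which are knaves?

A is a knight, B is a knight, C is a knight, D is a knight, and E is a knight.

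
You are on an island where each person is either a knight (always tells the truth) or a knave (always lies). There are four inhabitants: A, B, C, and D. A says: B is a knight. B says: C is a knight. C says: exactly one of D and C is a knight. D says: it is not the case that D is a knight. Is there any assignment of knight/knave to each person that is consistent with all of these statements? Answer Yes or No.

No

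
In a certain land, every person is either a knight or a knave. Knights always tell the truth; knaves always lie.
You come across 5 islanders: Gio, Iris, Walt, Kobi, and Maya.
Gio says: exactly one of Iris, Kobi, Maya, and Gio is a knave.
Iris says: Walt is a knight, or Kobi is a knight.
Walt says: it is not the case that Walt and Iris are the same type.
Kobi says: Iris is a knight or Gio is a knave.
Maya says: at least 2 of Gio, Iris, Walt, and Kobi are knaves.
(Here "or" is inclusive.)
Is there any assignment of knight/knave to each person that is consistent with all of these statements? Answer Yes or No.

Checking all 32 assignments, each has at least one speaker whose statement's truth value contradicts their type.

No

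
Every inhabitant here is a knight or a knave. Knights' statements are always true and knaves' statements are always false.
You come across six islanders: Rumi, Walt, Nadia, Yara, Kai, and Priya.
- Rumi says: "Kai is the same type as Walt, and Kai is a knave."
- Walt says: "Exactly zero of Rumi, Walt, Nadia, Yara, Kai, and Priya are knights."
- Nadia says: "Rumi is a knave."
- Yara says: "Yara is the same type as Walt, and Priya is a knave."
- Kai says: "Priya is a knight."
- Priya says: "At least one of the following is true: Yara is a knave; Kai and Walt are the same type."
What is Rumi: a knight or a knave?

Rumi is a knave.

Consistent assignments: {Rumi=knave, Walt=knave, Nadia=knight, Yara=knave, Kai=knight, Priya=knight}
In every consistent assignment, Rumi is a knave.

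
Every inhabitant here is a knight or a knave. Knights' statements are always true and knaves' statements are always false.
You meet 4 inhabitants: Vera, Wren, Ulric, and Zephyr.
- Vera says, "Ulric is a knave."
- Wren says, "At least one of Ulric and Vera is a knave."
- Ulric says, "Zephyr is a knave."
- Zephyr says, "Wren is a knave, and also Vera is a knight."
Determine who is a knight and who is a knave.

Vera is a knave; "Ulric is a knave" is False, as required.
Wren is a knight, so "at least one of Ulric and Vera is a knave" must be True — and it is.
Ulric is a knight, so "Zephyr is a knave" must be True — and it is.
As a knave, Zephyr's statement "Wren is a knave, and also Vera is a knight" should be False; it is.

Knights: Wren and Ulric. Knaves: Vera and Zephyr.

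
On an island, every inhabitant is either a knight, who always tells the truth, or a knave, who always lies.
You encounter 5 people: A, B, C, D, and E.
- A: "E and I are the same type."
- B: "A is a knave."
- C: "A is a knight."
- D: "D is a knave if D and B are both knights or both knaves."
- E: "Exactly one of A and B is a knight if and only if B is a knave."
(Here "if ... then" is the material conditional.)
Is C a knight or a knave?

C is a knight.

Consistent assignments: {A=knight, B=knave, C=knight, D=knight, E=knight}
In every consistent assignment, C is a knight.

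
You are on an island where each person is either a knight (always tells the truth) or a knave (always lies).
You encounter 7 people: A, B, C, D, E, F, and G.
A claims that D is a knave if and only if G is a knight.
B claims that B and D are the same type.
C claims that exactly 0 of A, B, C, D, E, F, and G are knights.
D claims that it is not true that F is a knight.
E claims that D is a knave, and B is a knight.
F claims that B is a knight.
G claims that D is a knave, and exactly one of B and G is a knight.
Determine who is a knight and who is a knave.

A is a knight, B is a knave, C is a knave, D is a knight, E is a knave, F is a knave, and G is a knave.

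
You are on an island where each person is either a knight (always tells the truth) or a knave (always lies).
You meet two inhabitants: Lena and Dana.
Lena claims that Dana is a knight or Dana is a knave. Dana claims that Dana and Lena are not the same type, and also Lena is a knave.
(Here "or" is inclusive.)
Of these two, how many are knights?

The unique consistent assignment is Lena=knight, Dana=knave.
That has 1 knight.

1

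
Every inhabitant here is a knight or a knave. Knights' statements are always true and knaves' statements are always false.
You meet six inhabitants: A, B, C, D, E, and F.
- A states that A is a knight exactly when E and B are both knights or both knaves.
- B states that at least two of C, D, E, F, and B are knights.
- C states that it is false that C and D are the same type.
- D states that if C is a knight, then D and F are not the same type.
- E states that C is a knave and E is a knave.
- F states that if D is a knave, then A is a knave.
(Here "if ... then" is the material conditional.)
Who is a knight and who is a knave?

A is a knight, so "A is a knight exactly when E and B are both knights or both knaves" must be true — and it is.
B is a knave, so "at least two of C, D, E, F, and B are knights" must be false — and it is.
C (knight): "it is false that C and D are the same type" — true. ✓
D is a knave; "if C is a knight, then D and F are not the same type" is false, as required.
E is a knave, and the claim "C is a knave and E is a knave" is indeed false.
As a knave, F's statement "if D is a knave, then A is a knave" should be false; it is.

A is a knight, B is a knave, C is a knight, D is a knave, E is a knave, and F is a knave.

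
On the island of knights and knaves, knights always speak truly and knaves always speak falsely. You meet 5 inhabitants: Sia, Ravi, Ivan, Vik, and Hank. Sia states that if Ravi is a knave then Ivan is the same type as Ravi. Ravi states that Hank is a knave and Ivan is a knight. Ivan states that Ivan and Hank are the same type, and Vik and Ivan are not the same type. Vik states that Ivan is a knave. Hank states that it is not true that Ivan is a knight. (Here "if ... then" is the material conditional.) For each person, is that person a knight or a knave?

Sia is a knight, Ravi is a knave, Ivan is a knave, Vik is a knight, and Hank is a knight.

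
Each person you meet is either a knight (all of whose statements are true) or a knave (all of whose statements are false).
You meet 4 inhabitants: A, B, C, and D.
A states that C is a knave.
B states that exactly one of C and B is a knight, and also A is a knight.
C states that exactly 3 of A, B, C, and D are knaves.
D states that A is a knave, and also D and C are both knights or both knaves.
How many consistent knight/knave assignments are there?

Consistent assignments:
  A=knight, B=knight, C=knave, D=knave
  A=knave, B=knave, C=knight, D=knave

2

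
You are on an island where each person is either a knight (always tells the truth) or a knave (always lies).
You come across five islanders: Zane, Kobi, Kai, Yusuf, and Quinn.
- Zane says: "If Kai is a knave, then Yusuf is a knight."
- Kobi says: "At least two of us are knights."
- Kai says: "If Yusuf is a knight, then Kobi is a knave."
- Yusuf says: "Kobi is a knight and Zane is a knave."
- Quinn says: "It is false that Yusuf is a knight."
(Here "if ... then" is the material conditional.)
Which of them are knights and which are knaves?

Knights: Zane, Kobi, Kai, and Quinn. Knaves: Yusuf.

Suppose Zane is a knave. Then Zane's statement "if Kai is a knave, then Yusuf is a knight" would have to be false. Checking the 16 ways to assign the others, none is consistent with every speaker.
(For instance, with Kobi=knight, Kai=knight, Yusuf=knave, Quinn=knight, Zane's claim "if Kai is a knave, then Yusuf is a knight" comes out true where it would need to be false.)
So Zane must be a knight, making "if Kai is a knave, then Yusuf is a knight" true. Taking Zane=knight, Kobi=knight, Kai=knight, Yusuf=knave, Quinn=knight, each remaining statement checks out:
  Kobi (knight): "at least two of us are knights" — true. ✓
  Kai (knight): "if Yusuf is a knight, then Kobi is a knave" — true. ✓
  Yusuf (knave): "Kobi is a knight and Zane is a knave" — false. ✓
  Quinn (knight): "it is false that Yusuf is a knight" — true. ✓
This is the unique consistent assignment.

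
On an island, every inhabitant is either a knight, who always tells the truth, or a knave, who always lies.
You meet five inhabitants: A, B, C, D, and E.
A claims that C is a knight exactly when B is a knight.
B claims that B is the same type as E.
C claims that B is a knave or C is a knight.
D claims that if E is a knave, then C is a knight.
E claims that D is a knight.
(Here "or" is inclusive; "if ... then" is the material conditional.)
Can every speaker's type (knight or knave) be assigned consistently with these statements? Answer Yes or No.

One consistent assignment: A=knight, B=knight, C=knight, D=knight, E=knight.

Yes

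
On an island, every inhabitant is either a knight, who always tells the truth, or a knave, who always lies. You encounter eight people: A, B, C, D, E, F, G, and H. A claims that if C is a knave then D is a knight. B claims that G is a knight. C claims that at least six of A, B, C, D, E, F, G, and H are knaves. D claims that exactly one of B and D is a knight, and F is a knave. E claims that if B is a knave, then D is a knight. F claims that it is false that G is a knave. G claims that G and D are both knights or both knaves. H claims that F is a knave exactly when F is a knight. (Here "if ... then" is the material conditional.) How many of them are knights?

The unique consistent assignment is A=knight, B=knave, C=knave, D=knight, E=knight, F=knave, G=knave, H=knave.
That has 3 knights.

3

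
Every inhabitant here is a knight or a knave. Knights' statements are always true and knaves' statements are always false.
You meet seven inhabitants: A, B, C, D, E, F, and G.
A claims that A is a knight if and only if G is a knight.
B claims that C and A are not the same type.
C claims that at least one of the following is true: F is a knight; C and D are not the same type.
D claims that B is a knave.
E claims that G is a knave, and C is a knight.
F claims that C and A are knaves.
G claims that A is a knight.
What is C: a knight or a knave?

Consistent assignments: {A=knight, B=knight, C=knave, D=knave, E=knave, F=knave, G=knight}
In every consistent assignment, C is a knave.

C is a knave.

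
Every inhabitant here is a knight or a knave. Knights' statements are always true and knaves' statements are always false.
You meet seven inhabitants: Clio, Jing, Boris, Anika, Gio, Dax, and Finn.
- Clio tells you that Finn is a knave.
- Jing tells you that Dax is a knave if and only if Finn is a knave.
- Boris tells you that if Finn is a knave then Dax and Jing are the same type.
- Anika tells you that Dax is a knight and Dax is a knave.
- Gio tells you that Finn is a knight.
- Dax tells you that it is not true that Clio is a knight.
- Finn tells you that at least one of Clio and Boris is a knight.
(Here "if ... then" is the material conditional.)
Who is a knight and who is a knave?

Since Clio is a knave, "Finn is a knave" needs to be false, which holds.
Jing (knight): "Dax is a knave if and only if Finn is a knave" — True. ✓
Boris is a knight, so "if Finn is a knave then Dax and Jing are the same type" must be True — and it is.
Anika (knave): "Dax is a knight and Dax is a knave" — false. ✓
As a knight, Gio's statement "Finn is a knight" should be True; it is.
Since Dax is a knight, "it is not true that Clio is a knight" needs to be True, which holds.
Finn is a knight; "at least one of Clio and Boris is a knight" is True, as required.

Clio is a knave, Jing is a knight, Boris is a knight, Anika is a knave, Gio is a knight, Dax is a knight, and Finn is a knight.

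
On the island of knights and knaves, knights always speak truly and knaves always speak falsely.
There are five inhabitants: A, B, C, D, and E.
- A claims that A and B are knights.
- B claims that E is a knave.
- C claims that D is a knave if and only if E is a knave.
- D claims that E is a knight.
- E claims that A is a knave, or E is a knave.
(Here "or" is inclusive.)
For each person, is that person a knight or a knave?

A is a knave, B is a knave, C is a knight, D is a knight, and E is a knight.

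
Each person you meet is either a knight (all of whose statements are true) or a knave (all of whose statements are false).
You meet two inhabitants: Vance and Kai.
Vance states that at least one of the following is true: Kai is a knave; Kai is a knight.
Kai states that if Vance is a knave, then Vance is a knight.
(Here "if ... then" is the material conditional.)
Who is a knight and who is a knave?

Knights: Vance and Kai. Knaves: none.

Suppose Vance is a knave. Then Vance's statement "at least one of the following is true: Kai is a knave; Kai is a knight" would have to be false. Checking the 2 ways to assign the others, none is consistent with every speaker.
(For instance, with Kai=knight, Vance's claim "at least one of the following is true: Kai is a knave; Kai is a knight" comes out true where it would need to be false.)
So Vance must be a knight, making "at least one of the following is true: Kai is a knave; Kai is a knight" true. Taking Vance=knight, Kai=knight, each remaining statement checks out:
  Kai (knight): "if Vance is a knave, then Vance is a knight" — true. ✓
This is the unique consistent assignment.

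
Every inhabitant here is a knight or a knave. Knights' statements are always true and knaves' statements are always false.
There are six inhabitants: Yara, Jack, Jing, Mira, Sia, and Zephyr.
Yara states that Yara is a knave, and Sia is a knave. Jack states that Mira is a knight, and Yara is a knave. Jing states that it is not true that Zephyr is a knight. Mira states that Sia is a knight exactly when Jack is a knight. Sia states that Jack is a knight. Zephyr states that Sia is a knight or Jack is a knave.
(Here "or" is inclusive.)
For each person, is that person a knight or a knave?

Knights: Jack, Mira, Sia, and Zephyr. Knaves: Yara and Jing.

As a knave, Yara's statement "Yara is a knave, and Sia is a knave" should be False; it is.
Since Jack is a knight, "Mira is a knight, and Yara is a knave" needs to be True, which holds.
Jing is a knave, so "it is not true that Zephyr is a knight" must be False — and it is.
As a knight, Mira's statement "Sia is a knight exactly when Jack is a knight" should be True; it is.
Sia is a knight, so "Jack is a knight" must be True — and it is.
Zephyr is a knight; "Sia is a knight or Jack is a knave" is True, as required.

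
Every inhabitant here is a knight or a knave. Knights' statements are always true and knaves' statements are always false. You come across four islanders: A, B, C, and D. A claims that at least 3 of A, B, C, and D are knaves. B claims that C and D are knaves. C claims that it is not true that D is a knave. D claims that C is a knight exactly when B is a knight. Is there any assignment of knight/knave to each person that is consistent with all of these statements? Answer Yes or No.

No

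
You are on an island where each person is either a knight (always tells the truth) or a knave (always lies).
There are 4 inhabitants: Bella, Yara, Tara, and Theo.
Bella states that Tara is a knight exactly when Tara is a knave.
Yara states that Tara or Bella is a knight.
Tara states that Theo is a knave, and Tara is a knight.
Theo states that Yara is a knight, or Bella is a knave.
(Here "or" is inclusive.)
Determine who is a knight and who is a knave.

Bella is a knave, Yara is a knave, Tara is a knave, and Theo is a knight.

Bella is a knave; "Tara is a knight exactly when Tara is a knave" is false, as required.
Yara is a knave, and the claim "Tara or Bella is a knight" is indeed false.
Tara is a knave; "Theo is a knave, and Tara is a knight" is false, as required.
Theo is a knight, and the claim "Yara is a knight, or Bella is a knave" is indeed true.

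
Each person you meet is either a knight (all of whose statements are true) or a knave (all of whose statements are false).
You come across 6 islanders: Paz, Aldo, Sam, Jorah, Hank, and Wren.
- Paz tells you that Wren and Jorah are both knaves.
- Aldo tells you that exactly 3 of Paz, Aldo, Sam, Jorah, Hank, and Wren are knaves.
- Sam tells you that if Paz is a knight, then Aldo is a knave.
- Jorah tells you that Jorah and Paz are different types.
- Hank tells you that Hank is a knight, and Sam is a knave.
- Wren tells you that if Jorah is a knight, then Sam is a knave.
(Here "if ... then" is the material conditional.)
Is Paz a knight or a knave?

Paz is a knave.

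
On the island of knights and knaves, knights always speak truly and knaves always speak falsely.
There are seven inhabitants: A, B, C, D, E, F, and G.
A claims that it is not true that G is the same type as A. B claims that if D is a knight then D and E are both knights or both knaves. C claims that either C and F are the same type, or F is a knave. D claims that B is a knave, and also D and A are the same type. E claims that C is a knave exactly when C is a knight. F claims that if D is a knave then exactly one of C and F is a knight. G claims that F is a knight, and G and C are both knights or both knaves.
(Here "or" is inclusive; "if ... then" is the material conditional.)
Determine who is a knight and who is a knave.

A is a knight, B is a knave, C is a knight, D is a knight, E is a knave, F is a knight, and G is a knave.

A (knight): "it is not true that G is the same type as A" — true. ✓
As a knave, B's statement "if D is a knight then D and E are both knights or both knaves" should be False; it is.
Since C is a knight, "either C and F are the same type, or F is a knave" needs to be true, which holds.
D is a knight, so "B is a knave, and also D and A are the same type" must be true — and it is.
E is a knave, so "C is a knave exactly when C is a knight" must be False — and it is.
F is a knight; "if D is a knave then exactly one of C and F is a knight" is true, as required.
G is a knave, so "F is a knight, and G and C are both knights or both knaves" must be False — and it is.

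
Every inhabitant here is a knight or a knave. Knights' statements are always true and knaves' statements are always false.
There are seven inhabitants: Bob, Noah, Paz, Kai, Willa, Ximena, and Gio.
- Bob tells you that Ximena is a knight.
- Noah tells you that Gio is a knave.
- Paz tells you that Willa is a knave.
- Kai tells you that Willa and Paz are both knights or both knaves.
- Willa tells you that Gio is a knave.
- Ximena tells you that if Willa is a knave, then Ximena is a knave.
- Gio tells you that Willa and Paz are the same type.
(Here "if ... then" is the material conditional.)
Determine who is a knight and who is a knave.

Bob is a knight, Noah is a knight, Paz is a knave, Kai is a knave, Willa is a knight, Ximena is a knight, and Gio is a knave.

Bob is a knight, so "Ximena is a knight" must be True — and it is.
Noah (knight): "Gio is a knave" — True. ✓
As a knave, Paz's statement "Willa is a knave" should be false; it is.
Kai is a knave, and the claim "Willa and Paz are both knights or both knaves" is indeed false.
Willa (knight): "Gio is a knave" — True. ✓
Ximena is a knight; "if Willa is a knave, then Ximena is a knave" is True, as required.
Gio (knave): "Willa and Paz are the same type" — false. ✓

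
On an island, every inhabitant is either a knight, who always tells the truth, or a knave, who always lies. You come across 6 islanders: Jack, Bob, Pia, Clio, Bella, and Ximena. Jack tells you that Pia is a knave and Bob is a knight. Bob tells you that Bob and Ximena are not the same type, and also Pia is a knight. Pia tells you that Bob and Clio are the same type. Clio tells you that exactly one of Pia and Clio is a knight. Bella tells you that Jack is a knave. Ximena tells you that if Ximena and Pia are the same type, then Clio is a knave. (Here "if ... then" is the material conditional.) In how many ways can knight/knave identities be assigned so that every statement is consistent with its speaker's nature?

Consistent assignments:
  Jack=knave, Bob=knave, Pia=knave, Clio=knight, Bella=knight, Ximena=knight
  Jack=knave, Bob=knave, Pia=knave, Clio=knight, Bella=knight, Ximena=knave

2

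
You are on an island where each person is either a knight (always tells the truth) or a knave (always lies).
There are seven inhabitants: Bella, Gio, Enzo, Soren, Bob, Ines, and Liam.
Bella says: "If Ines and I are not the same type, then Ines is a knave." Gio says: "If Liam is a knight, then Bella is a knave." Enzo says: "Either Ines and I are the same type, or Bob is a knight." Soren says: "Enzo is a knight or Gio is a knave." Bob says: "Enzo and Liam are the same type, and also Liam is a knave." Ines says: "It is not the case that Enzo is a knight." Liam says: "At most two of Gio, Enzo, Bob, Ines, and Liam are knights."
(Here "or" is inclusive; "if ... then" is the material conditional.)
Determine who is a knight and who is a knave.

Bella is a knight, and the claim "if Ines and I are not the same type, then Ines is a knave" is indeed True.
As a knave, Gio's statement "if Liam is a knight, then Bella is a knave" should be False; it is.
Enzo is a knave, so "either Ines and I are the same type, or Bob is a knight" must be False — and it is.
Soren is a knight, and the claim "Enzo is a knight or Gio is a knave" is indeed True.
Bob is a knave; "Enzo and Liam are the same type, and also Liam is a knave" is False, as required.
Ines is a knight, so "it is not the case that Enzo is a knight" must be True — and it is.
Liam is a knight, and the claim "at most two of Gio, Enzo, Bob, Ines, and Liam are knights" is indeed True.

Bella is a knight, Gio is a knave, Enzo is a knave, Soren is a knight, Bob is a knave, Ines is a knight, and Liam is a knight.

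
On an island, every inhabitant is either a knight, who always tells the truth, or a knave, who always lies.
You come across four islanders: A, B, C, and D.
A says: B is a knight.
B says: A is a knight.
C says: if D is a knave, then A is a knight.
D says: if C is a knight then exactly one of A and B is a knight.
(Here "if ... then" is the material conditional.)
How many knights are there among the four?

3

The unique consistent assignment is A=knight, B=knight, C=knight, D=knave.
That has 3 knights.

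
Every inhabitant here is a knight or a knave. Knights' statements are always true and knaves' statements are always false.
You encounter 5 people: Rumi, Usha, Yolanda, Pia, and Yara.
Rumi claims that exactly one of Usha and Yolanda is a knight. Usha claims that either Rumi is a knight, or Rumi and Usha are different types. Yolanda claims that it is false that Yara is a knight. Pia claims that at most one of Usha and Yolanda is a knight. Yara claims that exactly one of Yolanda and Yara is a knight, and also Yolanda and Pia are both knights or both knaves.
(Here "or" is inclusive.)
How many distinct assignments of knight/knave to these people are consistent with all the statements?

Consistent assignments:
  Rumi=knave, Usha=knight, Yolanda=knight, Pia=knave, Yara=knave

1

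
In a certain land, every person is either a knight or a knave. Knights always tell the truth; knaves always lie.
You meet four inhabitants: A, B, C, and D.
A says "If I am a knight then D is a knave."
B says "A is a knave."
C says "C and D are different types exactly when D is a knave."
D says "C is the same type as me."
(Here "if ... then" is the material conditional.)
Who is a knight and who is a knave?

A is a knight, B is a knave, C is a knight, and D is a knave.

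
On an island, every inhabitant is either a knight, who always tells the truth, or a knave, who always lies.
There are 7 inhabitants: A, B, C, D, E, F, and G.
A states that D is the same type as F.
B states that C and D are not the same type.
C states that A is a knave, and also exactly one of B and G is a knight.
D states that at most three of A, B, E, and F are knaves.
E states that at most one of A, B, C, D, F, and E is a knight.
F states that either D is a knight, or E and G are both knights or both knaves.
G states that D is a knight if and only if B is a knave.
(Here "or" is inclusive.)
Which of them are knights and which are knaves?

As a knight, A's statement "D is the same type as F" should be true; it is.
As a knight, B's statement "C and D are not the same type" should be true; it is.
C is a knave; "A is a knave, and also exactly one of B and G is a knight" is False, as required.
D is a knight, so "at most three of A, B, E, and F are knaves" must be true — and it is.
E is a knave, so "at most one of A, B, C, D, F, and E is a knight" must be False — and it is.
F is a knight, so "either D is a knight, or E and G are both knights or both knaves" must be true — and it is.
G is a knave, and the claim "D is a knight if and only if B is a knave" is indeed False.

Knights: A, B, D, and F. Knaves: C, E, and G.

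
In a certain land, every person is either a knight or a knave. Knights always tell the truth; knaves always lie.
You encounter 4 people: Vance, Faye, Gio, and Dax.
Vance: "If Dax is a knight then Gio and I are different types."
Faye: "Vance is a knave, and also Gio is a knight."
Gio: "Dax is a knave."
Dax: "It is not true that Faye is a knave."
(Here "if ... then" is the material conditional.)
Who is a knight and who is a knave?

Vance is a knight, Faye is a knave, Gio is a knight, and Dax is a knave.

Suppose Vance is a knave. Then Vance's statement "if Dax is a knight then Gio and I are different types" would have to be false. Checking the 8 ways to assign the others, none is consistent with every speaker.
(For instance, with Faye=knave, Gio=knight, Dax=knave, Vance's claim "if Dax is a knight then Gio and I are different types" comes out true where it would need to be false.)
So Vance must be a knight, making "if Dax is a knight then Gio and I are different types" true. Taking Vance=knight, Faye=knave, Gio=knight, Dax=knave, each remaining statement checks out:
  Faye (knave): "Vance is a knave, and also Gio is a knight" — false. ✓
  Gio (knight): "Dax is a knave" — true. ✓
  Dax (knave): "it is not true that Faye is a knave" — false. ✓
This is the unique consistent assignment.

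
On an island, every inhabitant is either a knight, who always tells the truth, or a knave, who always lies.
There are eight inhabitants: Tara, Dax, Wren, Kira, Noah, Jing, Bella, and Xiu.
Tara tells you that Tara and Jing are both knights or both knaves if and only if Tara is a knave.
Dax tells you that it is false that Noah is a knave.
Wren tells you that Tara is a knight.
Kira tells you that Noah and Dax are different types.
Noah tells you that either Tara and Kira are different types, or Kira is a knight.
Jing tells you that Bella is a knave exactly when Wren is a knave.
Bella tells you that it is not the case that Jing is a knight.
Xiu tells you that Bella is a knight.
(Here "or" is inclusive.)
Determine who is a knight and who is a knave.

Knights: Jing. Knaves: Tara, Dax, Wren, Kira, Noah, Bella, and Xiu.

Tara is a knave, so "Tara and Jing are both knights or both knaves if and only if Tara is a knave" must be false — and it is.
As a knave, Dax's statement "it is false that Noah is a knave" should be false; it is.
Wren is a knave, so "Tara is a knight" must be false — and it is.
Kira is a knave, and the claim "Noah and Dax are different types" is indeed false.
Noah is a knave, so "either Tara and Kira are different types, or Kira is a knight" must be false — and it is.
Since Jing is a knight, "Bella is a knave exactly when Wren is a knave" needs to be true, which holds.
Bella is a knave, and the claim "it is not the case that Jing is a knight" is indeed false.
Since Xiu is a knave, "Bella is a knight" needs to be false, which holds.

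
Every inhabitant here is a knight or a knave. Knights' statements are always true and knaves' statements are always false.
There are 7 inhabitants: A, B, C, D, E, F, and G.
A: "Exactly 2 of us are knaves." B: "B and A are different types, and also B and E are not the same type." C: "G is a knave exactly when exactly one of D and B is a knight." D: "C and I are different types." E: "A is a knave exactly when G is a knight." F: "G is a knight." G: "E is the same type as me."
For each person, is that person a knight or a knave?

A is a knave, B is a knave, C is a knave, D is a knight, E is a knight, F is a knight, and G is a knight.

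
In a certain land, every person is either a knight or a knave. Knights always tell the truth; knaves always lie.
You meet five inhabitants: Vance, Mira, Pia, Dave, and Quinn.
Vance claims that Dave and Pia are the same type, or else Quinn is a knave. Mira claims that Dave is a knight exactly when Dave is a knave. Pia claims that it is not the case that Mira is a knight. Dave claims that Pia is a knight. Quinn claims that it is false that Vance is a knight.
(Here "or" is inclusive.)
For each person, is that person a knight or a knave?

Knights: Vance, Pia, and Dave. Knaves: Mira and Quinn.

As a knight, Vance's statement "Dave and Pia are the same type, or else Quinn is a knave" should be True; it is.
Since Mira is a knave, "Dave is a knight exactly when Dave is a knave" needs to be False, which holds.
Pia is a knight; "it is not the case that Mira is a knight" is True, as required.
Dave is a knight, so "Pia is a knight" must be True — and it is.
Quinn is a knave; "it is false that Vance is a knight" is False, as required.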